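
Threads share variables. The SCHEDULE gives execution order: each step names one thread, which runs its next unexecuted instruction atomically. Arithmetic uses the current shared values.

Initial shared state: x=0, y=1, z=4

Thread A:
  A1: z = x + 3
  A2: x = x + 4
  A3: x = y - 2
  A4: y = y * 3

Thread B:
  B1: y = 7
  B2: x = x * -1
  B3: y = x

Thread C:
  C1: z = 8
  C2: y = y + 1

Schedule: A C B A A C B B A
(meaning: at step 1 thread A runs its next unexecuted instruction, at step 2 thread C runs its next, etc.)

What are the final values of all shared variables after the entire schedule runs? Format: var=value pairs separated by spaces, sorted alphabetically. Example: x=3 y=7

Answer: x=-5 y=-15 z=8

Derivation:
Step 1: thread A executes A1 (z = x + 3). Shared: x=0 y=1 z=3. PCs: A@1 B@0 C@0
Step 2: thread C executes C1 (z = 8). Shared: x=0 y=1 z=8. PCs: A@1 B@0 C@1
Step 3: thread B executes B1 (y = 7). Shared: x=0 y=7 z=8. PCs: A@1 B@1 C@1
Step 4: thread A executes A2 (x = x + 4). Shared: x=4 y=7 z=8. PCs: A@2 B@1 C@1
Step 5: thread A executes A3 (x = y - 2). Shared: x=5 y=7 z=8. PCs: A@3 B@1 C@1
Step 6: thread C executes C2 (y = y + 1). Shared: x=5 y=8 z=8. PCs: A@3 B@1 C@2
Step 7: thread B executes B2 (x = x * -1). Shared: x=-5 y=8 z=8. PCs: A@3 B@2 C@2
Step 8: thread B executes B3 (y = x). Shared: x=-5 y=-5 z=8. PCs: A@3 B@3 C@2
Step 9: thread A executes A4 (y = y * 3). Shared: x=-5 y=-15 z=8. PCs: A@4 B@3 C@2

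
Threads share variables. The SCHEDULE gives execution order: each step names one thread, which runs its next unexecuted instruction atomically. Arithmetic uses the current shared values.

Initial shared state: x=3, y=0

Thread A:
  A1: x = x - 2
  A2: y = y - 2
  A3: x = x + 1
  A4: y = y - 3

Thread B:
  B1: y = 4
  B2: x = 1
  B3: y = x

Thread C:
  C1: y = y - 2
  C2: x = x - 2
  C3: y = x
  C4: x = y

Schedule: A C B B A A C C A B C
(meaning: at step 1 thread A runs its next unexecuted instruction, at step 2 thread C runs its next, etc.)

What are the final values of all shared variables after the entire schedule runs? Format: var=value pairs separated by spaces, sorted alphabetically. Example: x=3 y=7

Answer: x=0 y=0

Derivation:
Step 1: thread A executes A1 (x = x - 2). Shared: x=1 y=0. PCs: A@1 B@0 C@0
Step 2: thread C executes C1 (y = y - 2). Shared: x=1 y=-2. PCs: A@1 B@0 C@1
Step 3: thread B executes B1 (y = 4). Shared: x=1 y=4. PCs: A@1 B@1 C@1
Step 4: thread B executes B2 (x = 1). Shared: x=1 y=4. PCs: A@1 B@2 C@1
Step 5: thread A executes A2 (y = y - 2). Shared: x=1 y=2. PCs: A@2 B@2 C@1
Step 6: thread A executes A3 (x = x + 1). Shared: x=2 y=2. PCs: A@3 B@2 C@1
Step 7: thread C executes C2 (x = x - 2). Shared: x=0 y=2. PCs: A@3 B@2 C@2
Step 8: thread C executes C3 (y = x). Shared: x=0 y=0. PCs: A@3 B@2 C@3
Step 9: thread A executes A4 (y = y - 3). Shared: x=0 y=-3. PCs: A@4 B@2 C@3
Step 10: thread B executes B3 (y = x). Shared: x=0 y=0. PCs: A@4 B@3 C@3
Step 11: thread C executes C4 (x = y). Shared: x=0 y=0. PCs: A@4 B@3 C@4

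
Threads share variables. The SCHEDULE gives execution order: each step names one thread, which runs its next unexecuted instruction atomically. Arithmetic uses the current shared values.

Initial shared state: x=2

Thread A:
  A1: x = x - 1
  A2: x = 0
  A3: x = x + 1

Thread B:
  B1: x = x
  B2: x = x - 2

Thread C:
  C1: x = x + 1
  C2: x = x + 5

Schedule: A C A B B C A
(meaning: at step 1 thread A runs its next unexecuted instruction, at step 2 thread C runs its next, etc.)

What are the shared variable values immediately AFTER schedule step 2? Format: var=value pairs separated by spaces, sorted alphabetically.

Answer: x=2

Derivation:
Step 1: thread A executes A1 (x = x - 1). Shared: x=1. PCs: A@1 B@0 C@0
Step 2: thread C executes C1 (x = x + 1). Shared: x=2. PCs: A@1 B@0 C@1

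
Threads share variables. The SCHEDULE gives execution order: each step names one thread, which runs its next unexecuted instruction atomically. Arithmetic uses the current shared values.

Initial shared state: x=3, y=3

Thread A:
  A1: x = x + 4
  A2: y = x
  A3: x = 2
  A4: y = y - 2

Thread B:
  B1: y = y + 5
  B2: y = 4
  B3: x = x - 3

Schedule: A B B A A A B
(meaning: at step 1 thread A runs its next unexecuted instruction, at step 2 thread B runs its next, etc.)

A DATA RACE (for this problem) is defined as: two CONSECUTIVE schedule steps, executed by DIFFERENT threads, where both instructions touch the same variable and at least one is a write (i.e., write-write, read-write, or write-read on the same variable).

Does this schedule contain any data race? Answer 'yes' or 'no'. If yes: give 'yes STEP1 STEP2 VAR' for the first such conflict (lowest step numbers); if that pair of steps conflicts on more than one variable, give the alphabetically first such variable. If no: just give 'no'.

Answer: yes 3 4 y

Derivation:
Steps 1,2: A(r=x,w=x) vs B(r=y,w=y). No conflict.
Steps 2,3: same thread (B). No race.
Steps 3,4: B(y = 4) vs A(y = x). RACE on y (W-W).
Steps 4,5: same thread (A). No race.
Steps 5,6: same thread (A). No race.
Steps 6,7: A(r=y,w=y) vs B(r=x,w=x). No conflict.
First conflict at steps 3,4.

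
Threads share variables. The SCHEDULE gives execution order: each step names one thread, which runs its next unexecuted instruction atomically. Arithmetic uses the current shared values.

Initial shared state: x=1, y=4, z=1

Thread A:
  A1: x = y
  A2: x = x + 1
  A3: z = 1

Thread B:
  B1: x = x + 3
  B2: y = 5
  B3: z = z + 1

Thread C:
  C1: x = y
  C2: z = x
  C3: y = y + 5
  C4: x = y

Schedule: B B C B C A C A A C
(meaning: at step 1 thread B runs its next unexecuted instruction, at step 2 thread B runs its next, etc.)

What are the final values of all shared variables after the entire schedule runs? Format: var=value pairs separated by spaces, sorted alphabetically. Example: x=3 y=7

Step 1: thread B executes B1 (x = x + 3). Shared: x=4 y=4 z=1. PCs: A@0 B@1 C@0
Step 2: thread B executes B2 (y = 5). Shared: x=4 y=5 z=1. PCs: A@0 B@2 C@0
Step 3: thread C executes C1 (x = y). Shared: x=5 y=5 z=1. PCs: A@0 B@2 C@1
Step 4: thread B executes B3 (z = z + 1). Shared: x=5 y=5 z=2. PCs: A@0 B@3 C@1
Step 5: thread C executes C2 (z = x). Shared: x=5 y=5 z=5. PCs: A@0 B@3 C@2
Step 6: thread A executes A1 (x = y). Shared: x=5 y=5 z=5. PCs: A@1 B@3 C@2
Step 7: thread C executes C3 (y = y + 5). Shared: x=5 y=10 z=5. PCs: A@1 B@3 C@3
Step 8: thread A executes A2 (x = x + 1). Shared: x=6 y=10 z=5. PCs: A@2 B@3 C@3
Step 9: thread A executes A3 (z = 1). Shared: x=6 y=10 z=1. PCs: A@3 B@3 C@3
Step 10: thread C executes C4 (x = y). Shared: x=10 y=10 z=1. PCs: A@3 B@3 C@4

Answer: x=10 y=10 z=1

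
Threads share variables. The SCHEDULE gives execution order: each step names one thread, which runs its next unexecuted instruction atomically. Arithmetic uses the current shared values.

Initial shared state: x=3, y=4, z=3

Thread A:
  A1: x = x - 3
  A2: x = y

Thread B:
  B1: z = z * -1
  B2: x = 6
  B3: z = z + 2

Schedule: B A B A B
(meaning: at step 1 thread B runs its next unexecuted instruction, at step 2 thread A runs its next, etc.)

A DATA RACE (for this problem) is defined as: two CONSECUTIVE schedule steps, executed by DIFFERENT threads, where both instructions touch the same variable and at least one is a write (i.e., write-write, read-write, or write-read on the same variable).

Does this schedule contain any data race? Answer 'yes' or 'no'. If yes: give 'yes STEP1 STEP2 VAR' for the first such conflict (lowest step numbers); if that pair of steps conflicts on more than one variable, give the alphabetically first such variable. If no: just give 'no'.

Steps 1,2: B(r=z,w=z) vs A(r=x,w=x). No conflict.
Steps 2,3: A(x = x - 3) vs B(x = 6). RACE on x (W-W).
Steps 3,4: B(x = 6) vs A(x = y). RACE on x (W-W).
Steps 4,5: A(r=y,w=x) vs B(r=z,w=z). No conflict.
First conflict at steps 2,3.

Answer: yes 2 3 x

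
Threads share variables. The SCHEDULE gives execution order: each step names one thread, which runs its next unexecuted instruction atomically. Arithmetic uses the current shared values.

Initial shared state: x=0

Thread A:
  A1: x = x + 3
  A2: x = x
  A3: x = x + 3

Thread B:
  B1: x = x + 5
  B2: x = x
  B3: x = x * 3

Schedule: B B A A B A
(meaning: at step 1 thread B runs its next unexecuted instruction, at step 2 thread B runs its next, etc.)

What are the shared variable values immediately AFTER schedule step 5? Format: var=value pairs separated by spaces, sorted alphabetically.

Answer: x=24

Derivation:
Step 1: thread B executes B1 (x = x + 5). Shared: x=5. PCs: A@0 B@1
Step 2: thread B executes B2 (x = x). Shared: x=5. PCs: A@0 B@2
Step 3: thread A executes A1 (x = x + 3). Shared: x=8. PCs: A@1 B@2
Step 4: thread A executes A2 (x = x). Shared: x=8. PCs: A@2 B@2
Step 5: thread B executes B3 (x = x * 3). Shared: x=24. PCs: A@2 B@3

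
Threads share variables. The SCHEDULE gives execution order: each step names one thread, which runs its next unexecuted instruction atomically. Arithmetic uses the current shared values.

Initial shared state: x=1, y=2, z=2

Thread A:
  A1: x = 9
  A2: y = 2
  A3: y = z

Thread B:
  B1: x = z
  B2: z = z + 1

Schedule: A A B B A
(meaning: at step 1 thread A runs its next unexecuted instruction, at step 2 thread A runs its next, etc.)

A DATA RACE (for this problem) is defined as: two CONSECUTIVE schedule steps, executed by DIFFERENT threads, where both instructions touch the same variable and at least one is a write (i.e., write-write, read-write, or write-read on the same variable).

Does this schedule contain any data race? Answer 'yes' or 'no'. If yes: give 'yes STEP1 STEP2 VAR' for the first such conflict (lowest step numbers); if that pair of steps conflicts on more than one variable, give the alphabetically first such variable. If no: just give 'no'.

Answer: yes 4 5 z

Derivation:
Steps 1,2: same thread (A). No race.
Steps 2,3: A(r=-,w=y) vs B(r=z,w=x). No conflict.
Steps 3,4: same thread (B). No race.
Steps 4,5: B(z = z + 1) vs A(y = z). RACE on z (W-R).
First conflict at steps 4,5.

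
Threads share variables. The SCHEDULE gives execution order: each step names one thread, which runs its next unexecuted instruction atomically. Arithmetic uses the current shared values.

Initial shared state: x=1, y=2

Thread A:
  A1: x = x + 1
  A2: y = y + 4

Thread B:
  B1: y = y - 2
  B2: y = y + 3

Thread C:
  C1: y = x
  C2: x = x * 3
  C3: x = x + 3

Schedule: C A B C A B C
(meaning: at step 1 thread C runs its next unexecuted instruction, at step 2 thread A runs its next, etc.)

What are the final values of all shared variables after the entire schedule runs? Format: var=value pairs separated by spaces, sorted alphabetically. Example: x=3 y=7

Step 1: thread C executes C1 (y = x). Shared: x=1 y=1. PCs: A@0 B@0 C@1
Step 2: thread A executes A1 (x = x + 1). Shared: x=2 y=1. PCs: A@1 B@0 C@1
Step 3: thread B executes B1 (y = y - 2). Shared: x=2 y=-1. PCs: A@1 B@1 C@1
Step 4: thread C executes C2 (x = x * 3). Shared: x=6 y=-1. PCs: A@1 B@1 C@2
Step 5: thread A executes A2 (y = y + 4). Shared: x=6 y=3. PCs: A@2 B@1 C@2
Step 6: thread B executes B2 (y = y + 3). Shared: x=6 y=6. PCs: A@2 B@2 C@2
Step 7: thread C executes C3 (x = x + 3). Shared: x=9 y=6. PCs: A@2 B@2 C@3

Answer: x=9 y=6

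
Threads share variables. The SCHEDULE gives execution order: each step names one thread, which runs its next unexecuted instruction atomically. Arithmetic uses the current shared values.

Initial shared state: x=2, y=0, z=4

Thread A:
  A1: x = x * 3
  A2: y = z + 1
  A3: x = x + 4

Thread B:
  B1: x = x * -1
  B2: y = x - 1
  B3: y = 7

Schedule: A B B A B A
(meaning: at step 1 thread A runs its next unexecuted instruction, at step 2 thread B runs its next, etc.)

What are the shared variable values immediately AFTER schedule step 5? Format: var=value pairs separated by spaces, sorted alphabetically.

Step 1: thread A executes A1 (x = x * 3). Shared: x=6 y=0 z=4. PCs: A@1 B@0
Step 2: thread B executes B1 (x = x * -1). Shared: x=-6 y=0 z=4. PCs: A@1 B@1
Step 3: thread B executes B2 (y = x - 1). Shared: x=-6 y=-7 z=4. PCs: A@1 B@2
Step 4: thread A executes A2 (y = z + 1). Shared: x=-6 y=5 z=4. PCs: A@2 B@2
Step 5: thread B executes B3 (y = 7). Shared: x=-6 y=7 z=4. PCs: A@2 B@3

Answer: x=-6 y=7 z=4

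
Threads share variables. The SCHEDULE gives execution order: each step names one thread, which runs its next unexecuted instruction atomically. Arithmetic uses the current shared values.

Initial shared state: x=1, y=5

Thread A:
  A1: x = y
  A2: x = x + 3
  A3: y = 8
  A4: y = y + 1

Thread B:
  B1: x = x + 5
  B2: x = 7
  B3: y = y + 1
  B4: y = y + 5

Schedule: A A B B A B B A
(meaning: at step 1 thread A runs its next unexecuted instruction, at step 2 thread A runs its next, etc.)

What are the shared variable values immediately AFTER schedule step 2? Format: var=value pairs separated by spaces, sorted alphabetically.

Answer: x=8 y=5

Derivation:
Step 1: thread A executes A1 (x = y). Shared: x=5 y=5. PCs: A@1 B@0
Step 2: thread A executes A2 (x = x + 3). Shared: x=8 y=5. PCs: A@2 B@0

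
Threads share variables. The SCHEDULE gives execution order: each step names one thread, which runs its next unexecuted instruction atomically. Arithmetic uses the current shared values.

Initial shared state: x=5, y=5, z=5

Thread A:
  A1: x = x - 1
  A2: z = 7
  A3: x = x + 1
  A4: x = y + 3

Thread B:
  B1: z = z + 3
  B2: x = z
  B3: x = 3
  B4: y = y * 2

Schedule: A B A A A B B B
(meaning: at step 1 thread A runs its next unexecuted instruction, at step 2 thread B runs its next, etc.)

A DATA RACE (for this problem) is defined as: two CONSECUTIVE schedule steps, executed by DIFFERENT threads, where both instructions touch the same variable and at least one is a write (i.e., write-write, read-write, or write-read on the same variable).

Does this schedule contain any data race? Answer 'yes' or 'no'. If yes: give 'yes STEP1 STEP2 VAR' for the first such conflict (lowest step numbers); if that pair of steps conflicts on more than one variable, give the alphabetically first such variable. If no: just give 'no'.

Answer: yes 2 3 z

Derivation:
Steps 1,2: A(r=x,w=x) vs B(r=z,w=z). No conflict.
Steps 2,3: B(z = z + 3) vs A(z = 7). RACE on z (W-W).
Steps 3,4: same thread (A). No race.
Steps 4,5: same thread (A). No race.
Steps 5,6: A(x = y + 3) vs B(x = z). RACE on x (W-W).
Steps 6,7: same thread (B). No race.
Steps 7,8: same thread (B). No race.
First conflict at steps 2,3.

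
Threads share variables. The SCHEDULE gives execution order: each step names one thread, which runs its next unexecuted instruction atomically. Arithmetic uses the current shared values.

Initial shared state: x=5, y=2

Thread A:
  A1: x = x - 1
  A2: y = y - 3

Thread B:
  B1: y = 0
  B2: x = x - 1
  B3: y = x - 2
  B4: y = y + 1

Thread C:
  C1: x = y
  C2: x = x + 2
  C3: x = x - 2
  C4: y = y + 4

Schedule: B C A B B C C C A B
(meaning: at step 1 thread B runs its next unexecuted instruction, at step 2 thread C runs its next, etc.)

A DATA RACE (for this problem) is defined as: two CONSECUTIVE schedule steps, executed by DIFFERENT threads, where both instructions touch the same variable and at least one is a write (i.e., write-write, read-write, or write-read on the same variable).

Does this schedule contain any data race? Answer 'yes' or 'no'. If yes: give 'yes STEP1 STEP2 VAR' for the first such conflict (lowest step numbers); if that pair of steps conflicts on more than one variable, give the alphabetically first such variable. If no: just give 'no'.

Steps 1,2: B(y = 0) vs C(x = y). RACE on y (W-R).
Steps 2,3: C(x = y) vs A(x = x - 1). RACE on x (W-W).
Steps 3,4: A(x = x - 1) vs B(x = x - 1). RACE on x (W-W).
Steps 4,5: same thread (B). No race.
Steps 5,6: B(y = x - 2) vs C(x = x + 2). RACE on x (R-W).
Steps 6,7: same thread (C). No race.
Steps 7,8: same thread (C). No race.
Steps 8,9: C(y = y + 4) vs A(y = y - 3). RACE on y (W-W).
Steps 9,10: A(y = y - 3) vs B(y = y + 1). RACE on y (W-W).
First conflict at steps 1,2.

Answer: yes 1 2 y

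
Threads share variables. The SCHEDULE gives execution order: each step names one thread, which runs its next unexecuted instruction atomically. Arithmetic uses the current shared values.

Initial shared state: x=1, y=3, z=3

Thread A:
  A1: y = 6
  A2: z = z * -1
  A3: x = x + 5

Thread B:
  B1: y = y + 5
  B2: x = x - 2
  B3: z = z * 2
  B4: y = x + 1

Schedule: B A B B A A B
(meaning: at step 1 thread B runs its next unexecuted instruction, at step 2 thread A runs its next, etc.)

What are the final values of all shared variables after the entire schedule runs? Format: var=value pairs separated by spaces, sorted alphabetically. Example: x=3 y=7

Answer: x=4 y=5 z=-6

Derivation:
Step 1: thread B executes B1 (y = y + 5). Shared: x=1 y=8 z=3. PCs: A@0 B@1
Step 2: thread A executes A1 (y = 6). Shared: x=1 y=6 z=3. PCs: A@1 B@1
Step 3: thread B executes B2 (x = x - 2). Shared: x=-1 y=6 z=3. PCs: A@1 B@2
Step 4: thread B executes B3 (z = z * 2). Shared: x=-1 y=6 z=6. PCs: A@1 B@3
Step 5: thread A executes A2 (z = z * -1). Shared: x=-1 y=6 z=-6. PCs: A@2 B@3
Step 6: thread A executes A3 (x = x + 5). Shared: x=4 y=6 z=-6. PCs: A@3 B@3
Step 7: thread B executes B4 (y = x + 1). Shared: x=4 y=5 z=-6. PCs: A@3 B@4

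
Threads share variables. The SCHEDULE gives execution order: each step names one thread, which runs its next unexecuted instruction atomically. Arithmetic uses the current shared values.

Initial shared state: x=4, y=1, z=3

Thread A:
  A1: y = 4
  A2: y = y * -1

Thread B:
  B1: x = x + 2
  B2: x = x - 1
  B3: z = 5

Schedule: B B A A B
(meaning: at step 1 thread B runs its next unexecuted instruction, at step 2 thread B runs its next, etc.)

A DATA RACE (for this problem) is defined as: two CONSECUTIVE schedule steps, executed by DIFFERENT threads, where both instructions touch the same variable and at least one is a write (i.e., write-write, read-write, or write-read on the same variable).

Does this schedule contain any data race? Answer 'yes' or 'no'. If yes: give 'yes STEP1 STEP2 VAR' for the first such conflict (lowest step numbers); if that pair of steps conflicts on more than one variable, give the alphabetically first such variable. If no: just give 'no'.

Answer: no

Derivation:
Steps 1,2: same thread (B). No race.
Steps 2,3: B(r=x,w=x) vs A(r=-,w=y). No conflict.
Steps 3,4: same thread (A). No race.
Steps 4,5: A(r=y,w=y) vs B(r=-,w=z). No conflict.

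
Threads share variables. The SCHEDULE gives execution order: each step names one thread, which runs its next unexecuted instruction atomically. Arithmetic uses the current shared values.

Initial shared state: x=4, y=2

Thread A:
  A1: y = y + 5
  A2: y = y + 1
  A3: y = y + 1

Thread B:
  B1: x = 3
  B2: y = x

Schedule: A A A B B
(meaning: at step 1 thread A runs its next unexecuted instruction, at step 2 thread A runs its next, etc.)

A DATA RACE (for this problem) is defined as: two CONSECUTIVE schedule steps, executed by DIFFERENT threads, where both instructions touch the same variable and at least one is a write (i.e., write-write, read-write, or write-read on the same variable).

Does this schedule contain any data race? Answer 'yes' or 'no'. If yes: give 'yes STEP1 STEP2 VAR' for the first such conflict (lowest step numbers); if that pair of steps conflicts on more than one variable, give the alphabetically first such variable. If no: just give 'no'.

Answer: no

Derivation:
Steps 1,2: same thread (A). No race.
Steps 2,3: same thread (A). No race.
Steps 3,4: A(r=y,w=y) vs B(r=-,w=x). No conflict.
Steps 4,5: same thread (B). No race.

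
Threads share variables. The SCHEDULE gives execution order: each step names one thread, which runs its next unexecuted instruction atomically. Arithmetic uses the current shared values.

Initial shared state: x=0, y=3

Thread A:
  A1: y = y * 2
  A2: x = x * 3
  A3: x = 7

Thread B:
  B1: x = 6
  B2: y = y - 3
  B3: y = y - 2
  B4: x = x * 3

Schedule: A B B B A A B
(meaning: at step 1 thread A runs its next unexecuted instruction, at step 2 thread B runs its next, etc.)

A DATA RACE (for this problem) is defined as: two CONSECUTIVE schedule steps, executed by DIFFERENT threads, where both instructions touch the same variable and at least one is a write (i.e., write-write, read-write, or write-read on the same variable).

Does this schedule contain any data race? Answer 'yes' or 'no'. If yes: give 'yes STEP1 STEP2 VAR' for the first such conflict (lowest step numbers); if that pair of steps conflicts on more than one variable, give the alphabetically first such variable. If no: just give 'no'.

Steps 1,2: A(r=y,w=y) vs B(r=-,w=x). No conflict.
Steps 2,3: same thread (B). No race.
Steps 3,4: same thread (B). No race.
Steps 4,5: B(r=y,w=y) vs A(r=x,w=x). No conflict.
Steps 5,6: same thread (A). No race.
Steps 6,7: A(x = 7) vs B(x = x * 3). RACE on x (W-W).
First conflict at steps 6,7.

Answer: yes 6 7 x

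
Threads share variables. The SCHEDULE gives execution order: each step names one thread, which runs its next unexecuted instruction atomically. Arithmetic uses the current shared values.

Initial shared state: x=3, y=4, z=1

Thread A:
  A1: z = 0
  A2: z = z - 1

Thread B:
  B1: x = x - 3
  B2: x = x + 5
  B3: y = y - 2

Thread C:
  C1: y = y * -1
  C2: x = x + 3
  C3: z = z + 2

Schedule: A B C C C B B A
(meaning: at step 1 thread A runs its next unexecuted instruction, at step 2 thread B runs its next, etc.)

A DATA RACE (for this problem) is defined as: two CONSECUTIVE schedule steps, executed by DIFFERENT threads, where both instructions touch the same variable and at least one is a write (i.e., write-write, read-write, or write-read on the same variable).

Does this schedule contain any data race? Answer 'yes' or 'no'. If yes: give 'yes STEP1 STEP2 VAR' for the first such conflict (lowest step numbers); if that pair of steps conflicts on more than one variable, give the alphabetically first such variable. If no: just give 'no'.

Steps 1,2: A(r=-,w=z) vs B(r=x,w=x). No conflict.
Steps 2,3: B(r=x,w=x) vs C(r=y,w=y). No conflict.
Steps 3,4: same thread (C). No race.
Steps 4,5: same thread (C). No race.
Steps 5,6: C(r=z,w=z) vs B(r=x,w=x). No conflict.
Steps 6,7: same thread (B). No race.
Steps 7,8: B(r=y,w=y) vs A(r=z,w=z). No conflict.

Answer: no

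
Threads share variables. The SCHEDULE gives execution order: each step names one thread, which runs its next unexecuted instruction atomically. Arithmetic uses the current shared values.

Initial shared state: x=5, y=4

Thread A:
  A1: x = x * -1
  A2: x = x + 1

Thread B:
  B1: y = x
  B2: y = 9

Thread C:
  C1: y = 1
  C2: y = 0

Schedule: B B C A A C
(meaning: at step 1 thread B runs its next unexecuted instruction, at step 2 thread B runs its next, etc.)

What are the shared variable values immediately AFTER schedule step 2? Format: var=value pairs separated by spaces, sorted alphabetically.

Answer: x=5 y=9

Derivation:
Step 1: thread B executes B1 (y = x). Shared: x=5 y=5. PCs: A@0 B@1 C@0
Step 2: thread B executes B2 (y = 9). Shared: x=5 y=9. PCs: A@0 B@2 C@0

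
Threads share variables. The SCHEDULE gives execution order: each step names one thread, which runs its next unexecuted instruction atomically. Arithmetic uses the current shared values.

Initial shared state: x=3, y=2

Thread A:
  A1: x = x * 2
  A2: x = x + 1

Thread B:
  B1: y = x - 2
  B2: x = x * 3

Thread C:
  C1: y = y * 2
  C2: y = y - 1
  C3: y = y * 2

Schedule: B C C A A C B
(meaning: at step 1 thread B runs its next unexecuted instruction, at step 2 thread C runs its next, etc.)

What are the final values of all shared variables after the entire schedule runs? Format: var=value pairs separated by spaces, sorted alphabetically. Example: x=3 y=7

Step 1: thread B executes B1 (y = x - 2). Shared: x=3 y=1. PCs: A@0 B@1 C@0
Step 2: thread C executes C1 (y = y * 2). Shared: x=3 y=2. PCs: A@0 B@1 C@1
Step 3: thread C executes C2 (y = y - 1). Shared: x=3 y=1. PCs: A@0 B@1 C@2
Step 4: thread A executes A1 (x = x * 2). Shared: x=6 y=1. PCs: A@1 B@1 C@2
Step 5: thread A executes A2 (x = x + 1). Shared: x=7 y=1. PCs: A@2 B@1 C@2
Step 6: thread C executes C3 (y = y * 2). Shared: x=7 y=2. PCs: A@2 B@1 C@3
Step 7: thread B executes B2 (x = x * 3). Shared: x=21 y=2. PCs: A@2 B@2 C@3

Answer: x=21 y=2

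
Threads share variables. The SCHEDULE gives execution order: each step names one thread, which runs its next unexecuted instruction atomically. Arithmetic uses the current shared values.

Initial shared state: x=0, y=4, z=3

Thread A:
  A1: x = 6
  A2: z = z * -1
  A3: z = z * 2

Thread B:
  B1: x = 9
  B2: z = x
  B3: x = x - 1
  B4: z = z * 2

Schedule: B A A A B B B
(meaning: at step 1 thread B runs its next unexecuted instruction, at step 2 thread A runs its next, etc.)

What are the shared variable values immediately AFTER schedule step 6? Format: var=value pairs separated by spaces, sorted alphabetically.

Answer: x=5 y=4 z=6

Derivation:
Step 1: thread B executes B1 (x = 9). Shared: x=9 y=4 z=3. PCs: A@0 B@1
Step 2: thread A executes A1 (x = 6). Shared: x=6 y=4 z=3. PCs: A@1 B@1
Step 3: thread A executes A2 (z = z * -1). Shared: x=6 y=4 z=-3. PCs: A@2 B@1
Step 4: thread A executes A3 (z = z * 2). Shared: x=6 y=4 z=-6. PCs: A@3 B@1
Step 5: thread B executes B2 (z = x). Shared: x=6 y=4 z=6. PCs: A@3 B@2
Step 6: thread B executes B3 (x = x - 1). Shared: x=5 y=4 z=6. PCs: A@3 B@3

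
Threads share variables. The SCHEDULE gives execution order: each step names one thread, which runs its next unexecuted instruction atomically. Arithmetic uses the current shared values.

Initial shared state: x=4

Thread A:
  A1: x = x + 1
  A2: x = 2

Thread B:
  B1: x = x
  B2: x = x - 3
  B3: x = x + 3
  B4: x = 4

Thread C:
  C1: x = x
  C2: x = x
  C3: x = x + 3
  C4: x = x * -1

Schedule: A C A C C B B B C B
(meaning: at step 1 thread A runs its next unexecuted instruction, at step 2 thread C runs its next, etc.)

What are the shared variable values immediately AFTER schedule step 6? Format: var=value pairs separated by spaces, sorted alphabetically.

Answer: x=5

Derivation:
Step 1: thread A executes A1 (x = x + 1). Shared: x=5. PCs: A@1 B@0 C@0
Step 2: thread C executes C1 (x = x). Shared: x=5. PCs: A@1 B@0 C@1
Step 3: thread A executes A2 (x = 2). Shared: x=2. PCs: A@2 B@0 C@1
Step 4: thread C executes C2 (x = x). Shared: x=2. PCs: A@2 B@0 C@2
Step 5: thread C executes C3 (x = x + 3). Shared: x=5. PCs: A@2 B@0 C@3
Step 6: thread B executes B1 (x = x). Shared: x=5. PCs: A@2 B@1 C@3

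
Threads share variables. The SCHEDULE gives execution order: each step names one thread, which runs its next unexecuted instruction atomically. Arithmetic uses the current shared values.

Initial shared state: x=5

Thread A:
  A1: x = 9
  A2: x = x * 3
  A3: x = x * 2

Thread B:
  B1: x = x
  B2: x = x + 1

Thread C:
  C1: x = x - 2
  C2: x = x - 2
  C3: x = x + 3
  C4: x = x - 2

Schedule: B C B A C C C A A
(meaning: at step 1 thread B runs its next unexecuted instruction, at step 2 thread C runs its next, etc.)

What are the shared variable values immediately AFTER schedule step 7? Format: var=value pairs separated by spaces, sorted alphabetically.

Answer: x=8

Derivation:
Step 1: thread B executes B1 (x = x). Shared: x=5. PCs: A@0 B@1 C@0
Step 2: thread C executes C1 (x = x - 2). Shared: x=3. PCs: A@0 B@1 C@1
Step 3: thread B executes B2 (x = x + 1). Shared: x=4. PCs: A@0 B@2 C@1
Step 4: thread A executes A1 (x = 9). Shared: x=9. PCs: A@1 B@2 C@1
Step 5: thread C executes C2 (x = x - 2). Shared: x=7. PCs: A@1 B@2 C@2
Step 6: thread C executes C3 (x = x + 3). Shared: x=10. PCs: A@1 B@2 C@3
Step 7: thread C executes C4 (x = x - 2). Shared: x=8. PCs: A@1 B@2 C@4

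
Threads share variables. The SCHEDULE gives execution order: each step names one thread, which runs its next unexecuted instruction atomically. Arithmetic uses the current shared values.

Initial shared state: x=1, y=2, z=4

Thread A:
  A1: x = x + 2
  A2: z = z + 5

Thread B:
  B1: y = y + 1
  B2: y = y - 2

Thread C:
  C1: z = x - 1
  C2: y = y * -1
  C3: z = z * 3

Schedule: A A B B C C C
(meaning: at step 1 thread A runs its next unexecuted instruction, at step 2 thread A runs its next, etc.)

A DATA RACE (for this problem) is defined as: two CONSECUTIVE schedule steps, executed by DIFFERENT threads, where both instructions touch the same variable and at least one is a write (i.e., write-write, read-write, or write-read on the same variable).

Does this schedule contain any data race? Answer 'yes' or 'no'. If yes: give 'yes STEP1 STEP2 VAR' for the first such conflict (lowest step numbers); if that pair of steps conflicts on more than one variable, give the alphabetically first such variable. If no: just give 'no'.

Answer: no

Derivation:
Steps 1,2: same thread (A). No race.
Steps 2,3: A(r=z,w=z) vs B(r=y,w=y). No conflict.
Steps 3,4: same thread (B). No race.
Steps 4,5: B(r=y,w=y) vs C(r=x,w=z). No conflict.
Steps 5,6: same thread (C). No race.
Steps 6,7: same thread (C). No race.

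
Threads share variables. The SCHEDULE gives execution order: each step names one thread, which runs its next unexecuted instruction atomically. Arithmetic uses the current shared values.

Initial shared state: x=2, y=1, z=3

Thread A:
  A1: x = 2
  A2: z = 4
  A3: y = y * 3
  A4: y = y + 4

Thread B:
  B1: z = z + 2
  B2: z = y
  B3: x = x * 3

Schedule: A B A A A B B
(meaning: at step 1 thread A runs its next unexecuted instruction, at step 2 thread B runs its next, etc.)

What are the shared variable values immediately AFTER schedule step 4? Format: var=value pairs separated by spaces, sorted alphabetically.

Step 1: thread A executes A1 (x = 2). Shared: x=2 y=1 z=3. PCs: A@1 B@0
Step 2: thread B executes B1 (z = z + 2). Shared: x=2 y=1 z=5. PCs: A@1 B@1
Step 3: thread A executes A2 (z = 4). Shared: x=2 y=1 z=4. PCs: A@2 B@1
Step 4: thread A executes A3 (y = y * 3). Shared: x=2 y=3 z=4. PCs: A@3 B@1

Answer: x=2 y=3 z=4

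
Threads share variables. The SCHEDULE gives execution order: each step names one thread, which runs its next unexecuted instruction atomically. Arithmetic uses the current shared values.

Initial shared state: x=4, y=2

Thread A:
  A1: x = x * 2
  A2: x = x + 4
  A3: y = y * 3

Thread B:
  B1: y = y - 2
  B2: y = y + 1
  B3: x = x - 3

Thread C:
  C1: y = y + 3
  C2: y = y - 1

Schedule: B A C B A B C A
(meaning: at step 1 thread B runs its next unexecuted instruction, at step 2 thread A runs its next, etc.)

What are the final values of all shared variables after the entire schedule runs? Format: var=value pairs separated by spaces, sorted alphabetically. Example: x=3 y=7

Step 1: thread B executes B1 (y = y - 2). Shared: x=4 y=0. PCs: A@0 B@1 C@0
Step 2: thread A executes A1 (x = x * 2). Shared: x=8 y=0. PCs: A@1 B@1 C@0
Step 3: thread C executes C1 (y = y + 3). Shared: x=8 y=3. PCs: A@1 B@1 C@1
Step 4: thread B executes B2 (y = y + 1). Shared: x=8 y=4. PCs: A@1 B@2 C@1
Step 5: thread A executes A2 (x = x + 4). Shared: x=12 y=4. PCs: A@2 B@2 C@1
Step 6: thread B executes B3 (x = x - 3). Shared: x=9 y=4. PCs: A@2 B@3 C@1
Step 7: thread C executes C2 (y = y - 1). Shared: x=9 y=3. PCs: A@2 B@3 C@2
Step 8: thread A executes A3 (y = y * 3). Shared: x=9 y=9. PCs: A@3 B@3 C@2

Answer: x=9 y=9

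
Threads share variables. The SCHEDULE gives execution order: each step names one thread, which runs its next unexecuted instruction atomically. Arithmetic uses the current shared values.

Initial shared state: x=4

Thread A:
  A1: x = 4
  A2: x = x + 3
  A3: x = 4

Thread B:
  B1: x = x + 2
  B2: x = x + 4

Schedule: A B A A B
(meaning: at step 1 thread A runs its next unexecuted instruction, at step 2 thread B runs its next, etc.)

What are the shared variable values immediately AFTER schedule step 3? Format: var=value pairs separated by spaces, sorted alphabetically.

Step 1: thread A executes A1 (x = 4). Shared: x=4. PCs: A@1 B@0
Step 2: thread B executes B1 (x = x + 2). Shared: x=6. PCs: A@1 B@1
Step 3: thread A executes A2 (x = x + 3). Shared: x=9. PCs: A@2 B@1

Answer: x=9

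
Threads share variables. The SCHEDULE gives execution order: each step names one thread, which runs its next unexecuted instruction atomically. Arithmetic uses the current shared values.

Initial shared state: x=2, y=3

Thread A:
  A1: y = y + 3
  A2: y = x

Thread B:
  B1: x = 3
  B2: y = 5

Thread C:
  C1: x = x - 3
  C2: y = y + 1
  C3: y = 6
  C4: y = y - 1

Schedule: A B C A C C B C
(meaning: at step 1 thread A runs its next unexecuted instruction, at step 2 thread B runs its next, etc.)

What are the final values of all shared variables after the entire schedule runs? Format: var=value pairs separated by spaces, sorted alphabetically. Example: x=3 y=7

Step 1: thread A executes A1 (y = y + 3). Shared: x=2 y=6. PCs: A@1 B@0 C@0
Step 2: thread B executes B1 (x = 3). Shared: x=3 y=6. PCs: A@1 B@1 C@0
Step 3: thread C executes C1 (x = x - 3). Shared: x=0 y=6. PCs: A@1 B@1 C@1
Step 4: thread A executes A2 (y = x). Shared: x=0 y=0. PCs: A@2 B@1 C@1
Step 5: thread C executes C2 (y = y + 1). Shared: x=0 y=1. PCs: A@2 B@1 C@2
Step 6: thread C executes C3 (y = 6). Shared: x=0 y=6. PCs: A@2 B@1 C@3
Step 7: thread B executes B2 (y = 5). Shared: x=0 y=5. PCs: A@2 B@2 C@3
Step 8: thread C executes C4 (y = y - 1). Shared: x=0 y=4. PCs: A@2 B@2 C@4

Answer: x=0 y=4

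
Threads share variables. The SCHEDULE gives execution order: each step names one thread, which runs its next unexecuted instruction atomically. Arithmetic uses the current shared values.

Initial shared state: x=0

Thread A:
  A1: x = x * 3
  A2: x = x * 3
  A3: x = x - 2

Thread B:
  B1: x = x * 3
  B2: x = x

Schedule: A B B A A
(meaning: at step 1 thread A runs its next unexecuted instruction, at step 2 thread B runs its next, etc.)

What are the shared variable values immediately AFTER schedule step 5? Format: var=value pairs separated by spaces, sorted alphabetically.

Step 1: thread A executes A1 (x = x * 3). Shared: x=0. PCs: A@1 B@0
Step 2: thread B executes B1 (x = x * 3). Shared: x=0. PCs: A@1 B@1
Step 3: thread B executes B2 (x = x). Shared: x=0. PCs: A@1 B@2
Step 4: thread A executes A2 (x = x * 3). Shared: x=0. PCs: A@2 B@2
Step 5: thread A executes A3 (x = x - 2). Shared: x=-2. PCs: A@3 B@2

Answer: x=-2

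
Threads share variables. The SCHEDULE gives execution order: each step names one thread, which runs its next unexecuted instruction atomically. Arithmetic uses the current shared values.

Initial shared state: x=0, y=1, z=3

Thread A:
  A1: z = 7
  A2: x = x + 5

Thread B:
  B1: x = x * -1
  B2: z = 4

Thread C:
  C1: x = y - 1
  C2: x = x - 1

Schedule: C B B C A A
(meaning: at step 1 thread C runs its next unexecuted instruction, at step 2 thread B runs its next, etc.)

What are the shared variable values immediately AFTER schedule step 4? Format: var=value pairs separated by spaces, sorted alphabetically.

Answer: x=-1 y=1 z=4

Derivation:
Step 1: thread C executes C1 (x = y - 1). Shared: x=0 y=1 z=3. PCs: A@0 B@0 C@1
Step 2: thread B executes B1 (x = x * -1). Shared: x=0 y=1 z=3. PCs: A@0 B@1 C@1
Step 3: thread B executes B2 (z = 4). Shared: x=0 y=1 z=4. PCs: A@0 B@2 C@1
Step 4: thread C executes C2 (x = x - 1). Shared: x=-1 y=1 z=4. PCs: A@0 B@2 C@2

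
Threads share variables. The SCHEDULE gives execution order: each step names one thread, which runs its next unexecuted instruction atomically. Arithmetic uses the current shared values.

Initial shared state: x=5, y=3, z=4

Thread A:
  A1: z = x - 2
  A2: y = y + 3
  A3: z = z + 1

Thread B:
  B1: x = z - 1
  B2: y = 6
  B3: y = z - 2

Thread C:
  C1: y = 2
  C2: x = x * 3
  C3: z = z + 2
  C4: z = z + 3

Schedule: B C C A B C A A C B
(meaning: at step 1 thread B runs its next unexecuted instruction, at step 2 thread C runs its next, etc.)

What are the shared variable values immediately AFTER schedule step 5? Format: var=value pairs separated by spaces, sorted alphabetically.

Answer: x=9 y=6 z=7

Derivation:
Step 1: thread B executes B1 (x = z - 1). Shared: x=3 y=3 z=4. PCs: A@0 B@1 C@0
Step 2: thread C executes C1 (y = 2). Shared: x=3 y=2 z=4. PCs: A@0 B@1 C@1
Step 3: thread C executes C2 (x = x * 3). Shared: x=9 y=2 z=4. PCs: A@0 B@1 C@2
Step 4: thread A executes A1 (z = x - 2). Shared: x=9 y=2 z=7. PCs: A@1 B@1 C@2
Step 5: thread B executes B2 (y = 6). Shared: x=9 y=6 z=7. PCs: A@1 B@2 C@2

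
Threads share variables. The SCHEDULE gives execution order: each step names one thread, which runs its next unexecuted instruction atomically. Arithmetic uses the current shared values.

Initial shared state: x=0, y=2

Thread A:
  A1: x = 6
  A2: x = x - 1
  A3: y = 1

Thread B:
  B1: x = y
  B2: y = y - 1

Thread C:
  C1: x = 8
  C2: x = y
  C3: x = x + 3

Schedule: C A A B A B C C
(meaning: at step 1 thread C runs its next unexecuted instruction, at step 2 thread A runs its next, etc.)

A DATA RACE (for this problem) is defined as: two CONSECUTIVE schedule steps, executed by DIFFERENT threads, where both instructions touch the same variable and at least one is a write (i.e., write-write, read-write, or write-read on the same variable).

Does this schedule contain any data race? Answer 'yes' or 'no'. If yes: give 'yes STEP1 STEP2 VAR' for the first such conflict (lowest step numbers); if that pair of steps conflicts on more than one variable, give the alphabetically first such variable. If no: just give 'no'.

Steps 1,2: C(x = 8) vs A(x = 6). RACE on x (W-W).
Steps 2,3: same thread (A). No race.
Steps 3,4: A(x = x - 1) vs B(x = y). RACE on x (W-W).
Steps 4,5: B(x = y) vs A(y = 1). RACE on y (R-W).
Steps 5,6: A(y = 1) vs B(y = y - 1). RACE on y (W-W).
Steps 6,7: B(y = y - 1) vs C(x = y). RACE on y (W-R).
Steps 7,8: same thread (C). No race.
First conflict at steps 1,2.

Answer: yes 1 2 x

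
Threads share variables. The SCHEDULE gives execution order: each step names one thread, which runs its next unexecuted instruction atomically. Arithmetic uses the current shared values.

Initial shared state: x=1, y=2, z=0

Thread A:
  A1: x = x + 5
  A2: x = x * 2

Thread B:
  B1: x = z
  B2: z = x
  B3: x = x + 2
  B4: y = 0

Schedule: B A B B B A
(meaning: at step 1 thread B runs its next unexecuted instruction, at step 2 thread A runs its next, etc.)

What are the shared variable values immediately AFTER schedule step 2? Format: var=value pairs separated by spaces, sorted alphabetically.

Step 1: thread B executes B1 (x = z). Shared: x=0 y=2 z=0. PCs: A@0 B@1
Step 2: thread A executes A1 (x = x + 5). Shared: x=5 y=2 z=0. PCs: A@1 B@1

Answer: x=5 y=2 z=0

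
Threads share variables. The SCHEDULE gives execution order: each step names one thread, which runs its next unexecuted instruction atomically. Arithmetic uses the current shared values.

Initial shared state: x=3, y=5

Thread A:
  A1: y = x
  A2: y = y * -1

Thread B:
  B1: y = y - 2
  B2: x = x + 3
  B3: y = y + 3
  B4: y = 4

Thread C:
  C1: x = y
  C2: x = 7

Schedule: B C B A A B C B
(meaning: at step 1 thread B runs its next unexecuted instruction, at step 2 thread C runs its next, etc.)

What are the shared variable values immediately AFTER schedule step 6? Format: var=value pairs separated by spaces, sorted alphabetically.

Answer: x=6 y=-3

Derivation:
Step 1: thread B executes B1 (y = y - 2). Shared: x=3 y=3. PCs: A@0 B@1 C@0
Step 2: thread C executes C1 (x = y). Shared: x=3 y=3. PCs: A@0 B@1 C@1
Step 3: thread B executes B2 (x = x + 3). Shared: x=6 y=3. PCs: A@0 B@2 C@1
Step 4: thread A executes A1 (y = x). Shared: x=6 y=6. PCs: A@1 B@2 C@1
Step 5: thread A executes A2 (y = y * -1). Shared: x=6 y=-6. PCs: A@2 B@2 C@1
Step 6: thread B executes B3 (y = y + 3). Shared: x=6 y=-3. PCs: A@2 B@3 C@1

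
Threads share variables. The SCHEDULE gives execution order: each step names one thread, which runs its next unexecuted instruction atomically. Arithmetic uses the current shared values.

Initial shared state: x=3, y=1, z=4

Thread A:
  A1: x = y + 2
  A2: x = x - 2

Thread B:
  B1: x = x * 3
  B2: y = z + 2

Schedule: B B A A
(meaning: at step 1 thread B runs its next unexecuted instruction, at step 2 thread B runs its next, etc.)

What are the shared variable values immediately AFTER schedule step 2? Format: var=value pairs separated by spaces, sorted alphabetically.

Step 1: thread B executes B1 (x = x * 3). Shared: x=9 y=1 z=4. PCs: A@0 B@1
Step 2: thread B executes B2 (y = z + 2). Shared: x=9 y=6 z=4. PCs: A@0 B@2

Answer: x=9 y=6 z=4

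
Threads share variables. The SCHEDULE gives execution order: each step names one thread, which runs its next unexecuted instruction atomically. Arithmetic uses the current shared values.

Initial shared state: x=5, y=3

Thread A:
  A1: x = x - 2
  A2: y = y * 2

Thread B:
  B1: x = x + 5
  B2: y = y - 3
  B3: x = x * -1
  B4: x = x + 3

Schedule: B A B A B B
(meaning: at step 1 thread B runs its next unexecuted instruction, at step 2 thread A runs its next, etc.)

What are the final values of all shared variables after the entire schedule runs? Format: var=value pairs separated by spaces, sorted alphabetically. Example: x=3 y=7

Step 1: thread B executes B1 (x = x + 5). Shared: x=10 y=3. PCs: A@0 B@1
Step 2: thread A executes A1 (x = x - 2). Shared: x=8 y=3. PCs: A@1 B@1
Step 3: thread B executes B2 (y = y - 3). Shared: x=8 y=0. PCs: A@1 B@2
Step 4: thread A executes A2 (y = y * 2). Shared: x=8 y=0. PCs: A@2 B@2
Step 5: thread B executes B3 (x = x * -1). Shared: x=-8 y=0. PCs: A@2 B@3
Step 6: thread B executes B4 (x = x + 3). Shared: x=-5 y=0. PCs: A@2 B@4

Answer: x=-5 y=0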